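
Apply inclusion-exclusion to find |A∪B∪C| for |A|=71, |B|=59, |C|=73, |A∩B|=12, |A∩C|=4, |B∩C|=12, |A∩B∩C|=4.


|A∪B∪C| = |A|+|B|+|C| - |A∩B|-|A∩C|-|B∩C| + |A∩B∩C|
= 71+59+73 - 12-4-12 + 4
= 203 - 28 + 4
= 179

|A ∪ B ∪ C| = 179


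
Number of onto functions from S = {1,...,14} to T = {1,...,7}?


n = |S| = 14, k = |T| = 7. Surjections via inclusion-exclusion:
S(n,k) = Σ(-1)^i × C(k,i) × (k-i)^n, i=0 to k
i=0: (-1)^0×C(7,0)×7^14 = 678223072849
i=1: (-1)^1×C(7,1)×6^14 = -548549148672
i=2: (-1)^2×C(7,2)×5^14 = 128173828125
i=3: (-1)^3×C(7,3)×4^14 = -9395240960
i=4: (-1)^4×C(7,4)×3^14 = 167403915
i=5: (-1)^5×C(7,5)×2^14 = -344064
i=6: (-1)^6×C(7,6)×1^14 = 7
i=7: (-1)^7×C(7,7)×0^14 = 0
Total = 248619571200

Number of surjections = 248619571200


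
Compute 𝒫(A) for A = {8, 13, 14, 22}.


|A| = 4, so |P(A)| = 2^4 = 16
Enumerate subsets by cardinality (0 to 4):
∅, {8}, {13}, {14}, {22}, {8, 13}, {8, 14}, {8, 22}, {13, 14}, {13, 22}, {14, 22}, {8, 13, 14}, {8, 13, 22}, {8, 14, 22}, {13, 14, 22}, {8, 13, 14, 22}

P(A) has 16 subsets: ∅, {8}, {13}, {14}, {22}, {8, 13}, {8, 14}, {8, 22}, {13, 14}, {13, 22}, {14, 22}, {8, 13, 14}, {8, 13, 22}, {8, 14, 22}, {13, 14, 22}, {8, 13, 14, 22}


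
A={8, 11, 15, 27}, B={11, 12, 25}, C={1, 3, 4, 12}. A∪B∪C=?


A ∪ B = {8, 11, 12, 15, 25, 27}
(A ∪ B) ∪ C = {1, 3, 4, 8, 11, 12, 15, 25, 27}

A ∪ B ∪ C = {1, 3, 4, 8, 11, 12, 15, 25, 27}


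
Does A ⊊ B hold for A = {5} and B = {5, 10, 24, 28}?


A ⊂ B requires: A ⊆ B AND A ≠ B.
A ⊆ B? Yes
A = B? No
A ⊂ B: Yes (A is a proper subset of B)

Yes, A ⊂ B


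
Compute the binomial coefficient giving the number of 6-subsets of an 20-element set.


C(n,k) = n! / (k!(n-k)!)
C(20,6) = 20! / (6!14!)
= 38760

C(20,6) = 38760


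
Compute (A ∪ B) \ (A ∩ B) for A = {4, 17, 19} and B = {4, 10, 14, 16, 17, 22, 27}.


A △ B = (A \ B) ∪ (B \ A) = elements in exactly one of A or B
A \ B = {19}
B \ A = {10, 14, 16, 22, 27}
A △ B = {10, 14, 16, 19, 22, 27}

A △ B = {10, 14, 16, 19, 22, 27}


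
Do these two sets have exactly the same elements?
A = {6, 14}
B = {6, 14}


Two sets are equal iff they have exactly the same elements.
A = {6, 14}
B = {6, 14}
Same elements → A = B

Yes, A = B


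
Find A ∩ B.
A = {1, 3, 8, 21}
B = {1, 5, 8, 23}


A ∩ B = elements in both A and B
A = {1, 3, 8, 21}
B = {1, 5, 8, 23}
A ∩ B = {1, 8}

A ∩ B = {1, 8}


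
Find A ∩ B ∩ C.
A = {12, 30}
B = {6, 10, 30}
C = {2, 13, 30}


A ∩ B = {30}
(A ∩ B) ∩ C = {30}

A ∩ B ∩ C = {30}


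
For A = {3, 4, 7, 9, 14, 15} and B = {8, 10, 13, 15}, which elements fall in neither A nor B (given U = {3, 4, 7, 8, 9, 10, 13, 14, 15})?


A = {3, 4, 7, 9, 14, 15}
B = {8, 10, 13, 15}
Region: in neither A nor B (given U = {3, 4, 7, 8, 9, 10, 13, 14, 15})
Elements: ∅

Elements in neither A nor B (given U = {3, 4, 7, 8, 9, 10, 13, 14, 15}): ∅


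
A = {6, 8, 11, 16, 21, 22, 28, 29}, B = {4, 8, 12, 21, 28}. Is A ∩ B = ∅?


Disjoint means A ∩ B = ∅.
A ∩ B = {8, 21, 28}
A ∩ B ≠ ∅, so A and B are NOT disjoint.

No, A and B are not disjoint (A ∩ B = {8, 21, 28})


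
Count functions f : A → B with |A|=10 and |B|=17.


Each of |A| = 10 inputs maps to any of |B| = 17 outputs.
# functions = |B|^|A| = 17^10
= 2015993900449

Number of functions = 2015993900449


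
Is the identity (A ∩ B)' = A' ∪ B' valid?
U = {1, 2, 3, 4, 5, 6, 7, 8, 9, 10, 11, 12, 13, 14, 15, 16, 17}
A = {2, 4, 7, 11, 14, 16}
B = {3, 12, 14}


LHS: A ∩ B = {14}
(A ∩ B)' = U \ (A ∩ B) = {1, 2, 3, 4, 5, 6, 7, 8, 9, 10, 11, 12, 13, 15, 16, 17}
A' = {1, 3, 5, 6, 8, 9, 10, 12, 13, 15, 17}, B' = {1, 2, 4, 5, 6, 7, 8, 9, 10, 11, 13, 15, 16, 17}
Claimed RHS: A' ∪ B' = {1, 2, 3, 4, 5, 6, 7, 8, 9, 10, 11, 12, 13, 15, 16, 17}
Identity is VALID: LHS = RHS = {1, 2, 3, 4, 5, 6, 7, 8, 9, 10, 11, 12, 13, 15, 16, 17} ✓

Identity is valid. (A ∩ B)' = A' ∪ B' = {1, 2, 3, 4, 5, 6, 7, 8, 9, 10, 11, 12, 13, 15, 16, 17}


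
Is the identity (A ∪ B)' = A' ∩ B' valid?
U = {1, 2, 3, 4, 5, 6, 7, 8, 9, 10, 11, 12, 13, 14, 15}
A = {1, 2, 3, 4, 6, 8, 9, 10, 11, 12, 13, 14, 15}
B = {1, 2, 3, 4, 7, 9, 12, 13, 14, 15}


LHS: A ∪ B = {1, 2, 3, 4, 6, 7, 8, 9, 10, 11, 12, 13, 14, 15}
(A ∪ B)' = U \ (A ∪ B) = {5}
A' = {5, 7}, B' = {5, 6, 8, 10, 11}
Claimed RHS: A' ∩ B' = {5}
Identity is VALID: LHS = RHS = {5} ✓

Identity is valid. (A ∪ B)' = A' ∩ B' = {5}


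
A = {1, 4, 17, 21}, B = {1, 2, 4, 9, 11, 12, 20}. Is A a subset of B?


A ⊆ B means every element of A is in B.
Elements in A not in B: {17, 21}
So A ⊄ B.

No, A ⊄ B


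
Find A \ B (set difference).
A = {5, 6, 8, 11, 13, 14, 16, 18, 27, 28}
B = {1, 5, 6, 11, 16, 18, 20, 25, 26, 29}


A \ B = elements in A but not in B
A = {5, 6, 8, 11, 13, 14, 16, 18, 27, 28}
B = {1, 5, 6, 11, 16, 18, 20, 25, 26, 29}
Remove from A any elements in B
A \ B = {8, 13, 14, 27, 28}

A \ B = {8, 13, 14, 27, 28}


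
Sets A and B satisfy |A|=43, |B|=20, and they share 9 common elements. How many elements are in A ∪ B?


|A ∪ B| = |A| + |B| - |A ∩ B|
= 43 + 20 - 9
= 54

|A ∪ B| = 54


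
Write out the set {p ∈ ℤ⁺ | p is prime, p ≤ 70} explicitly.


Checking each candidate:
Condition: primes ≤ 70
Result = {2, 3, 5, 7, 11, 13, 17, 19, 23, 29, 31, 37, 41, 43, 47, 53, 59, 61, 67}

{2, 3, 5, 7, 11, 13, 17, 19, 23, 29, 31, 37, 41, 43, 47, 53, 59, 61, 67}


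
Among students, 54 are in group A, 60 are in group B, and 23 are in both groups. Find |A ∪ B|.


|A ∪ B| = |A| + |B| - |A ∩ B|
= 54 + 60 - 23
= 91

|A ∪ B| = 91


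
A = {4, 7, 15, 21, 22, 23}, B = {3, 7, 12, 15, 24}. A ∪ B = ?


A ∪ B = all elements in A or B (or both)
A = {4, 7, 15, 21, 22, 23}
B = {3, 7, 12, 15, 24}
A ∪ B = {3, 4, 7, 12, 15, 21, 22, 23, 24}

A ∪ B = {3, 4, 7, 12, 15, 21, 22, 23, 24}


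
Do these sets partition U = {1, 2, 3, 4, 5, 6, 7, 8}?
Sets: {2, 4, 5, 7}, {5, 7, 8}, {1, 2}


A partition requires: (1) non-empty parts, (2) pairwise disjoint, (3) union = U
Parts: {2, 4, 5, 7}, {5, 7, 8}, {1, 2}
Union of parts: {1, 2, 4, 5, 7, 8}
U = {1, 2, 3, 4, 5, 6, 7, 8}
All non-empty? True
Pairwise disjoint? False
Covers U? False

No, not a valid partition


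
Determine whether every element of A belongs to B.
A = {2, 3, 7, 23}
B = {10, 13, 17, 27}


A ⊆ B means every element of A is in B.
Elements in A not in B: {2, 3, 7, 23}
So A ⊄ B.

No, A ⊄ B


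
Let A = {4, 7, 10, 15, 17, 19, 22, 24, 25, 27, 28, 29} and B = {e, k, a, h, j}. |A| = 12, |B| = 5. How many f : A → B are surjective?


n = |A| = 12, k = |B| = 5. Surjections via inclusion-exclusion:
S(n,k) = Σ(-1)^i × C(k,i) × (k-i)^n, i=0 to k
i=0: (-1)^0×C(5,0)×5^12 = 244140625
i=1: (-1)^1×C(5,1)×4^12 = -83886080
i=2: (-1)^2×C(5,2)×3^12 = 5314410
i=3: (-1)^3×C(5,3)×2^12 = -40960
i=4: (-1)^4×C(5,4)×1^12 = 5
i=5: (-1)^5×C(5,5)×0^12 = 0
Total = 165528000

Number of surjections = 165528000


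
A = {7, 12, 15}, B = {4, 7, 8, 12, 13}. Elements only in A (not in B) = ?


A = {7, 12, 15}
B = {4, 7, 8, 12, 13}
Region: only in A (not in B)
Elements: {15}

Elements only in A (not in B): {15}


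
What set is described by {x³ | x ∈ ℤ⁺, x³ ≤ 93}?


Checking each candidate:
Condition: positive perfect cubes ≤ 93
Result = {1, 8, 27, 64}

{1, 8, 27, 64}


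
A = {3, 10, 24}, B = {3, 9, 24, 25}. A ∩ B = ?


A ∩ B = elements in both A and B
A = {3, 10, 24}
B = {3, 9, 24, 25}
A ∩ B = {3, 24}

A ∩ B = {3, 24}


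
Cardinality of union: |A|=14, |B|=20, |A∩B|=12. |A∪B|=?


|A ∪ B| = |A| + |B| - |A ∩ B|
= 14 + 20 - 12
= 22

|A ∪ B| = 22


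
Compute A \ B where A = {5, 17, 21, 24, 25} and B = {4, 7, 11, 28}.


A \ B = elements in A but not in B
A = {5, 17, 21, 24, 25}
B = {4, 7, 11, 28}
Remove from A any elements in B
A \ B = {5, 17, 21, 24, 25}

A \ B = {5, 17, 21, 24, 25}


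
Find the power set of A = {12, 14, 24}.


|A| = 3, so |P(A)| = 2^3 = 8
Enumerate subsets by cardinality (0 to 3):
∅, {12}, {14}, {24}, {12, 14}, {12, 24}, {14, 24}, {12, 14, 24}

P(A) has 8 subsets: ∅, {12}, {14}, {24}, {12, 14}, {12, 24}, {14, 24}, {12, 14, 24}


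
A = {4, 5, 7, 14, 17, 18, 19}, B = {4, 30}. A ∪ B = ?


A ∪ B = all elements in A or B (or both)
A = {4, 5, 7, 14, 17, 18, 19}
B = {4, 30}
A ∪ B = {4, 5, 7, 14, 17, 18, 19, 30}

A ∪ B = {4, 5, 7, 14, 17, 18, 19, 30}


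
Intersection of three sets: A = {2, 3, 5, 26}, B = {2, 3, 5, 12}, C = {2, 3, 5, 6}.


A ∩ B = {2, 3, 5}
(A ∩ B) ∩ C = {2, 3, 5}

A ∩ B ∩ C = {2, 3, 5}


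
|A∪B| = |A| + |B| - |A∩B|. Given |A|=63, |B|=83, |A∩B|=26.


|A ∪ B| = |A| + |B| - |A ∩ B|
= 63 + 83 - 26
= 120

|A ∪ B| = 120


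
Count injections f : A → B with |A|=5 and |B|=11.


An injection sends each of |A| = 5 inputs to a distinct output in B.
# injections = |B|·(|B|-1)·…·(|B|-|A|+1) = 11! / (11 - 5)!
= 11 × 10 × 9 × 8 × 7
= 55440

Number of injections = 55440


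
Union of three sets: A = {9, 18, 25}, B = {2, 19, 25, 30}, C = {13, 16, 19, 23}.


A ∪ B = {2, 9, 18, 19, 25, 30}
(A ∪ B) ∪ C = {2, 9, 13, 16, 18, 19, 23, 25, 30}

A ∪ B ∪ C = {2, 9, 13, 16, 18, 19, 23, 25, 30}


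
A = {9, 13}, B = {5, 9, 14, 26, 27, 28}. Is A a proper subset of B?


A ⊂ B requires: A ⊆ B AND A ≠ B.
A ⊆ B? No
A ⊄ B, so A is not a proper subset.

No, A is not a proper subset of B


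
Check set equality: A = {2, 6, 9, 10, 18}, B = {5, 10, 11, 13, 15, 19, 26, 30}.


Two sets are equal iff they have exactly the same elements.
A = {2, 6, 9, 10, 18}
B = {5, 10, 11, 13, 15, 19, 26, 30}
Differences: {2, 5, 6, 9, 11, 13, 15, 18, 19, 26, 30}
A ≠ B

No, A ≠ B


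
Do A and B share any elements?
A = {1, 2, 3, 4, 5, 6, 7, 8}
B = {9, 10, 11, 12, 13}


Disjoint means A ∩ B = ∅.
A ∩ B = ∅
A ∩ B = ∅, so A and B are disjoint.

No — A and B share no elements (A ∩ B = ∅), so they are disjoint


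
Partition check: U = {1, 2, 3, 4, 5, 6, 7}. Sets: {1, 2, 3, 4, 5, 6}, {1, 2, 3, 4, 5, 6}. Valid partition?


A partition requires: (1) non-empty parts, (2) pairwise disjoint, (3) union = U
Parts: {1, 2, 3, 4, 5, 6}, {1, 2, 3, 4, 5, 6}
Union of parts: {1, 2, 3, 4, 5, 6}
U = {1, 2, 3, 4, 5, 6, 7}
All non-empty? True
Pairwise disjoint? False
Covers U? False

No, not a valid partition


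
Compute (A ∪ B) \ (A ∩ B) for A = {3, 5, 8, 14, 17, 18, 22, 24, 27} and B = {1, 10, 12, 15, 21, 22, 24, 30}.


A △ B = (A \ B) ∪ (B \ A) = elements in exactly one of A or B
A \ B = {3, 5, 8, 14, 17, 18, 27}
B \ A = {1, 10, 12, 15, 21, 30}
A △ B = {1, 3, 5, 8, 10, 12, 14, 15, 17, 18, 21, 27, 30}

A △ B = {1, 3, 5, 8, 10, 12, 14, 15, 17, 18, 21, 27, 30}


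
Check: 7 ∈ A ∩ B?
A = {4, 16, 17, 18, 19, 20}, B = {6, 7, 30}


A = {4, 16, 17, 18, 19, 20}, B = {6, 7, 30}
A ∩ B = elements in both A and B
A ∩ B = ∅
Checking if 7 ∈ A ∩ B
7 is not in A ∩ B → False

7 ∉ A ∩ B


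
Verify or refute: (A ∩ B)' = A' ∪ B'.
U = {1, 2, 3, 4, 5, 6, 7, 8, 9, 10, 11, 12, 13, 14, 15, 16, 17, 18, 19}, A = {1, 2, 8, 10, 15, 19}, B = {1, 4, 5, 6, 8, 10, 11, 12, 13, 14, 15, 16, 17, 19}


LHS: A ∩ B = {1, 8, 10, 15, 19}
(A ∩ B)' = U \ (A ∩ B) = {2, 3, 4, 5, 6, 7, 9, 11, 12, 13, 14, 16, 17, 18}
A' = {3, 4, 5, 6, 7, 9, 11, 12, 13, 14, 16, 17, 18}, B' = {2, 3, 7, 9, 18}
Claimed RHS: A' ∪ B' = {2, 3, 4, 5, 6, 7, 9, 11, 12, 13, 14, 16, 17, 18}
Identity is VALID: LHS = RHS = {2, 3, 4, 5, 6, 7, 9, 11, 12, 13, 14, 16, 17, 18} ✓

Identity is valid. (A ∩ B)' = A' ∪ B' = {2, 3, 4, 5, 6, 7, 9, 11, 12, 13, 14, 16, 17, 18}


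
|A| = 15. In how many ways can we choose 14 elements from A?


C(n,k) = n! / (k!(n-k)!)
C(15,14) = 15! / (14!1!)
= 15

C(15,14) = 15


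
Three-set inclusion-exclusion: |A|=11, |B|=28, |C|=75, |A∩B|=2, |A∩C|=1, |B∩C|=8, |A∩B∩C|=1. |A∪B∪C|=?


|A∪B∪C| = |A|+|B|+|C| - |A∩B|-|A∩C|-|B∩C| + |A∩B∩C|
= 11+28+75 - 2-1-8 + 1
= 114 - 11 + 1
= 104

|A ∪ B ∪ C| = 104


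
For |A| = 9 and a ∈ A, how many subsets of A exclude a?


Subsets of A avoiding a are subsets of A \ {a}, which has 8 elements.
Count = 2^(n-1) = 2^8
= 256

Number of subsets avoiding a = 256


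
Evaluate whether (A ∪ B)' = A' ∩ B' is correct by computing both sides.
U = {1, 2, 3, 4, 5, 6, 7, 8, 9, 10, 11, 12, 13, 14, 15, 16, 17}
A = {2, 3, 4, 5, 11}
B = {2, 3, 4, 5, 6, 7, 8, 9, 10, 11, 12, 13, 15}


LHS: A ∪ B = {2, 3, 4, 5, 6, 7, 8, 9, 10, 11, 12, 13, 15}
(A ∪ B)' = U \ (A ∪ B) = {1, 14, 16, 17}
A' = {1, 6, 7, 8, 9, 10, 12, 13, 14, 15, 16, 17}, B' = {1, 14, 16, 17}
Claimed RHS: A' ∩ B' = {1, 14, 16, 17}
Identity is VALID: LHS = RHS = {1, 14, 16, 17} ✓

Identity is valid. (A ∪ B)' = A' ∩ B' = {1, 14, 16, 17}


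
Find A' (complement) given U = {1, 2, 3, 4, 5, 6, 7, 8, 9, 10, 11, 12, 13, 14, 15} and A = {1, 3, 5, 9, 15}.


Aᶜ = U \ A = elements in U but not in A
U = {1, 2, 3, 4, 5, 6, 7, 8, 9, 10, 11, 12, 13, 14, 15}
A = {1, 3, 5, 9, 15}
Aᶜ = {2, 4, 6, 7, 8, 10, 11, 12, 13, 14}

Aᶜ = {2, 4, 6, 7, 8, 10, 11, 12, 13, 14}


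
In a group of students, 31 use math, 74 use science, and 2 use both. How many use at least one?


|A ∪ B| = |A| + |B| - |A ∩ B|
= 31 + 74 - 2
= 103

|A ∪ B| = 103


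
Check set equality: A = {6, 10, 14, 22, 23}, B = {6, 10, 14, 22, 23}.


Two sets are equal iff they have exactly the same elements.
A = {6, 10, 14, 22, 23}
B = {6, 10, 14, 22, 23}
Same elements → A = B

Yes, A = B


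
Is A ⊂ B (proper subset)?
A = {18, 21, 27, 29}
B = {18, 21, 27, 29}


A ⊂ B requires: A ⊆ B AND A ≠ B.
A ⊆ B? Yes
A = B? Yes
A = B, so A is not a PROPER subset.

No, A is not a proper subset of B


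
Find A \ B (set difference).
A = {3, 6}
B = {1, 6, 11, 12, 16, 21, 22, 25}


A \ B = elements in A but not in B
A = {3, 6}
B = {1, 6, 11, 12, 16, 21, 22, 25}
Remove from A any elements in B
A \ B = {3}

A \ B = {3}


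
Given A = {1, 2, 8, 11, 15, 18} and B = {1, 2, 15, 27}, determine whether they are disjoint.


Disjoint means A ∩ B = ∅.
A ∩ B = {1, 2, 15}
A ∩ B ≠ ∅, so A and B are NOT disjoint.

No, A and B are not disjoint (A ∩ B = {1, 2, 15})


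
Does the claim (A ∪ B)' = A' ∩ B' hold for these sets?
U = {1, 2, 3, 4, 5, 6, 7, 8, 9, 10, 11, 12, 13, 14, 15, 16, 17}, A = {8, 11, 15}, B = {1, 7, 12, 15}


LHS: A ∪ B = {1, 7, 8, 11, 12, 15}
(A ∪ B)' = U \ (A ∪ B) = {2, 3, 4, 5, 6, 9, 10, 13, 14, 16, 17}
A' = {1, 2, 3, 4, 5, 6, 7, 9, 10, 12, 13, 14, 16, 17}, B' = {2, 3, 4, 5, 6, 8, 9, 10, 11, 13, 14, 16, 17}
Claimed RHS: A' ∩ B' = {2, 3, 4, 5, 6, 9, 10, 13, 14, 16, 17}
Identity is VALID: LHS = RHS = {2, 3, 4, 5, 6, 9, 10, 13, 14, 16, 17} ✓

Identity is valid. (A ∪ B)' = A' ∩ B' = {2, 3, 4, 5, 6, 9, 10, 13, 14, 16, 17}


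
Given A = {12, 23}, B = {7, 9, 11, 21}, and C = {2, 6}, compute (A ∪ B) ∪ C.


A ∪ B = {7, 9, 11, 12, 21, 23}
(A ∪ B) ∪ C = {2, 6, 7, 9, 11, 12, 21, 23}

A ∪ B ∪ C = {2, 6, 7, 9, 11, 12, 21, 23}


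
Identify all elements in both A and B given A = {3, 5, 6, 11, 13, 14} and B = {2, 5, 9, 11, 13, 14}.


A = {3, 5, 6, 11, 13, 14}
B = {2, 5, 9, 11, 13, 14}
Region: in both A and B
Elements: {5, 11, 13, 14}

Elements in both A and B: {5, 11, 13, 14}


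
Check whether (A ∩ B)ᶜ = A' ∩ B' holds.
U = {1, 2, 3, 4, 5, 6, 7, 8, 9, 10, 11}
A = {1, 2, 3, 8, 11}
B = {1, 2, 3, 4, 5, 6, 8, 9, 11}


LHS: A ∩ B = {1, 2, 3, 8, 11}
(A ∩ B)' = U \ (A ∩ B) = {4, 5, 6, 7, 9, 10}
A' = {4, 5, 6, 7, 9, 10}, B' = {7, 10}
Claimed RHS: A' ∩ B' = {7, 10}
Identity is INVALID: LHS = {4, 5, 6, 7, 9, 10} but the RHS claimed here equals {7, 10}. The correct form is (A ∩ B)' = A' ∪ B'.

Identity is invalid: (A ∩ B)' = {4, 5, 6, 7, 9, 10} but A' ∩ B' = {7, 10}. The correct De Morgan law is (A ∩ B)' = A' ∪ B'.


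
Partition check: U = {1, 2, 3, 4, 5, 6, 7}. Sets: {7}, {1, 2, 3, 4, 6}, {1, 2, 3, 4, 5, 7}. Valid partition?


A partition requires: (1) non-empty parts, (2) pairwise disjoint, (3) union = U
Parts: {7}, {1, 2, 3, 4, 6}, {1, 2, 3, 4, 5, 7}
Union of parts: {1, 2, 3, 4, 5, 6, 7}
U = {1, 2, 3, 4, 5, 6, 7}
All non-empty? True
Pairwise disjoint? False
Covers U? True

No, not a valid partition


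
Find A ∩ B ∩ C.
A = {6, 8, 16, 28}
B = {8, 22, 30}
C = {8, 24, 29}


A ∩ B = {8}
(A ∩ B) ∩ C = {8}

A ∩ B ∩ C = {8}


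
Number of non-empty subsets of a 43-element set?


Total subsets = 2^n = 2^43 = 8796093022208
Non-empty subsets exclude the empty set: 2^n - 1
= 8796093022208 - 1
= 8796093022207

Number of non-empty subsets = 8796093022207


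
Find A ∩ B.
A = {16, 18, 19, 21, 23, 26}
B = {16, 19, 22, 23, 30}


A ∩ B = elements in both A and B
A = {16, 18, 19, 21, 23, 26}
B = {16, 19, 22, 23, 30}
A ∩ B = {16, 19, 23}

A ∩ B = {16, 19, 23}


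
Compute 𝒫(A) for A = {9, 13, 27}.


|A| = 3, so |P(A)| = 2^3 = 8
Enumerate subsets by cardinality (0 to 3):
∅, {9}, {13}, {27}, {9, 13}, {9, 27}, {13, 27}, {9, 13, 27}

P(A) has 8 subsets: ∅, {9}, {13}, {27}, {9, 13}, {9, 27}, {13, 27}, {9, 13, 27}


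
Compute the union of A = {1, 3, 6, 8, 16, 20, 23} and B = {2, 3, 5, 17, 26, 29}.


A ∪ B = all elements in A or B (or both)
A = {1, 3, 6, 8, 16, 20, 23}
B = {2, 3, 5, 17, 26, 29}
A ∪ B = {1, 2, 3, 5, 6, 8, 16, 17, 20, 23, 26, 29}

A ∪ B = {1, 2, 3, 5, 6, 8, 16, 17, 20, 23, 26, 29}


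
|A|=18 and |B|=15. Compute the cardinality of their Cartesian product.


|A × B| = |A| × |B|
= 18 × 15
= 270

|A × B| = 270


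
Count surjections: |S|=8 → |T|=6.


n = |S| = 8, k = |T| = 6. Surjections via inclusion-exclusion:
S(n,k) = Σ(-1)^i × C(k,i) × (k-i)^n, i=0 to k
i=0: (-1)^0×C(6,0)×6^8 = 1679616
i=1: (-1)^1×C(6,1)×5^8 = -2343750
i=2: (-1)^2×C(6,2)×4^8 = 983040
i=3: (-1)^3×C(6,3)×3^8 = -131220
i=4: (-1)^4×C(6,4)×2^8 = 3840
i=5: (-1)^5×C(6,5)×1^8 = -6
i=6: (-1)^6×C(6,6)×0^8 = 0
Total = 191520

Number of surjections = 191520


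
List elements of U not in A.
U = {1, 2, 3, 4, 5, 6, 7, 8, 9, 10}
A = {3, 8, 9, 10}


Aᶜ = U \ A = elements in U but not in A
U = {1, 2, 3, 4, 5, 6, 7, 8, 9, 10}
A = {3, 8, 9, 10}
Aᶜ = {1, 2, 4, 5, 6, 7}

Aᶜ = {1, 2, 4, 5, 6, 7}


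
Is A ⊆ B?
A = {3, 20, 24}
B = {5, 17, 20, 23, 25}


A ⊆ B means every element of A is in B.
Elements in A not in B: {3, 24}
So A ⊄ B.

No, A ⊄ B


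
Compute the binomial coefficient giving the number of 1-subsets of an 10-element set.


C(n,k) = n! / (k!(n-k)!)
C(10,1) = 10! / (1!9!)
= 10

C(10,1) = 10


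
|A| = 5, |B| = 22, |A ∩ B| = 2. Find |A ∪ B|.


|A ∪ B| = |A| + |B| - |A ∩ B|
= 5 + 22 - 2
= 25

|A ∪ B| = 25


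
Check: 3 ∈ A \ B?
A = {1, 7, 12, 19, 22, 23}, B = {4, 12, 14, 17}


A = {1, 7, 12, 19, 22, 23}, B = {4, 12, 14, 17}
A \ B = elements in A but not in B
A \ B = {1, 7, 19, 22, 23}
Checking if 3 ∈ A \ B
3 is not in A \ B → False

3 ∉ A \ B


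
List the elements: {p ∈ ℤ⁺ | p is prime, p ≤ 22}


Checking each candidate:
Condition: primes ≤ 22
Result = {2, 3, 5, 7, 11, 13, 17, 19}

{2, 3, 5, 7, 11, 13, 17, 19}


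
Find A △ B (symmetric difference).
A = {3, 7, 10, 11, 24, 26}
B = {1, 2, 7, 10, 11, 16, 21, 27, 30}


A △ B = (A \ B) ∪ (B \ A) = elements in exactly one of A or B
A \ B = {3, 24, 26}
B \ A = {1, 2, 16, 21, 27, 30}
A △ B = {1, 2, 3, 16, 21, 24, 26, 27, 30}

A △ B = {1, 2, 3, 16, 21, 24, 26, 27, 30}


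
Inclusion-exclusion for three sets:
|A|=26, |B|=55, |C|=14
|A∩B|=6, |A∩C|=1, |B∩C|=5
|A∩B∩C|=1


|A∪B∪C| = |A|+|B|+|C| - |A∩B|-|A∩C|-|B∩C| + |A∩B∩C|
= 26+55+14 - 6-1-5 + 1
= 95 - 12 + 1
= 84

|A ∪ B ∪ C| = 84


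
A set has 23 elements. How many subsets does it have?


Number of subsets = 2^n
= 2^23
= 8388608

|P(A)| = 8388608


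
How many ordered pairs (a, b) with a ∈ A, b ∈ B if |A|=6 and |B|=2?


|A × B| = |A| × |B|
= 6 × 2
= 12

|A × B| = 12


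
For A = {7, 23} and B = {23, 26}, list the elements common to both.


A ∩ B = elements in both A and B
A = {7, 23}
B = {23, 26}
A ∩ B = {23}

A ∩ B = {23}


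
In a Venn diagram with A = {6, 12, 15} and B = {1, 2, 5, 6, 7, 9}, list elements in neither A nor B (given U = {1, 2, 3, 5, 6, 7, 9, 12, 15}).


A = {6, 12, 15}
B = {1, 2, 5, 6, 7, 9}
Region: in neither A nor B (given U = {1, 2, 3, 5, 6, 7, 9, 12, 15})
Elements: {3}

Elements in neither A nor B (given U = {1, 2, 3, 5, 6, 7, 9, 12, 15}): {3}


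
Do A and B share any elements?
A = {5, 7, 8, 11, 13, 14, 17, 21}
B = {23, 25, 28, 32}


Disjoint means A ∩ B = ∅.
A ∩ B = ∅
A ∩ B = ∅, so A and B are disjoint.

No — A and B share no elements (A ∩ B = ∅), so they are disjoint


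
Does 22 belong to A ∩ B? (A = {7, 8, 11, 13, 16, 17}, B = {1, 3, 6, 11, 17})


A = {7, 8, 11, 13, 16, 17}, B = {1, 3, 6, 11, 17}
A ∩ B = elements in both A and B
A ∩ B = {11, 17}
Checking if 22 ∈ A ∩ B
22 is not in A ∩ B → False

22 ∉ A ∩ B


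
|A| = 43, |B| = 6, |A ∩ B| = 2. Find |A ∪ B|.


|A ∪ B| = |A| + |B| - |A ∩ B|
= 43 + 6 - 2
= 47

|A ∪ B| = 47


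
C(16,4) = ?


C(n,k) = n! / (k!(n-k)!)
C(16,4) = 16! / (4!12!)
= 1820

C(16,4) = 1820


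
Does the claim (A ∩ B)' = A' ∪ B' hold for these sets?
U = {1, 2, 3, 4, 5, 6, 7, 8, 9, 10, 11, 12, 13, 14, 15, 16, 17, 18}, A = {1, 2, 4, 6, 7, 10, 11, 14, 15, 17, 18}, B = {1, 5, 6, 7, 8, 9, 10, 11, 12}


LHS: A ∩ B = {1, 6, 7, 10, 11}
(A ∩ B)' = U \ (A ∩ B) = {2, 3, 4, 5, 8, 9, 12, 13, 14, 15, 16, 17, 18}
A' = {3, 5, 8, 9, 12, 13, 16}, B' = {2, 3, 4, 13, 14, 15, 16, 17, 18}
Claimed RHS: A' ∪ B' = {2, 3, 4, 5, 8, 9, 12, 13, 14, 15, 16, 17, 18}
Identity is VALID: LHS = RHS = {2, 3, 4, 5, 8, 9, 12, 13, 14, 15, 16, 17, 18} ✓

Identity is valid. (A ∩ B)' = A' ∪ B' = {2, 3, 4, 5, 8, 9, 12, 13, 14, 15, 16, 17, 18}


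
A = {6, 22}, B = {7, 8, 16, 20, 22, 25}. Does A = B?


Two sets are equal iff they have exactly the same elements.
A = {6, 22}
B = {7, 8, 16, 20, 22, 25}
Differences: {6, 7, 8, 16, 20, 25}
A ≠ B

No, A ≠ B


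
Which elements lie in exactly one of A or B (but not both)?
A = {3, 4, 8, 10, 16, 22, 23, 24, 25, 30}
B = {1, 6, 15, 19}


A △ B = (A \ B) ∪ (B \ A) = elements in exactly one of A or B
A \ B = {3, 4, 8, 10, 16, 22, 23, 24, 25, 30}
B \ A = {1, 6, 15, 19}
A △ B = {1, 3, 4, 6, 8, 10, 15, 16, 19, 22, 23, 24, 25, 30}

A △ B = {1, 3, 4, 6, 8, 10, 15, 16, 19, 22, 23, 24, 25, 30}


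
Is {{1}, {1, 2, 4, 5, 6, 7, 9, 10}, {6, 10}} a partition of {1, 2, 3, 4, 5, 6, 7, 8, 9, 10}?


A partition requires: (1) non-empty parts, (2) pairwise disjoint, (3) union = U
Parts: {1}, {1, 2, 4, 5, 6, 7, 9, 10}, {6, 10}
Union of parts: {1, 2, 4, 5, 6, 7, 9, 10}
U = {1, 2, 3, 4, 5, 6, 7, 8, 9, 10}
All non-empty? True
Pairwise disjoint? False
Covers U? False

No, not a valid partition


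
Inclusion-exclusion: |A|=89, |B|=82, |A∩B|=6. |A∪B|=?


|A ∪ B| = |A| + |B| - |A ∩ B|
= 89 + 82 - 6
= 165

|A ∪ B| = 165


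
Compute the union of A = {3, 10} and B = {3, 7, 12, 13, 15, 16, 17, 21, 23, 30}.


A ∪ B = all elements in A or B (or both)
A = {3, 10}
B = {3, 7, 12, 13, 15, 16, 17, 21, 23, 30}
A ∪ B = {3, 7, 10, 12, 13, 15, 16, 17, 21, 23, 30}

A ∪ B = {3, 7, 10, 12, 13, 15, 16, 17, 21, 23, 30}


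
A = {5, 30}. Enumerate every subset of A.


|A| = 2, so |P(A)| = 2^2 = 4
Enumerate subsets by cardinality (0 to 2):
∅, {5}, {30}, {5, 30}

P(A) has 4 subsets: ∅, {5}, {30}, {5, 30}


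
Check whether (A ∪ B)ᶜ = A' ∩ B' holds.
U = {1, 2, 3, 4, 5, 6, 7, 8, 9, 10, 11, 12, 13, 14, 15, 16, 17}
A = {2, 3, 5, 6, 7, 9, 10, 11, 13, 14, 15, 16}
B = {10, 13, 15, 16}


LHS: A ∪ B = {2, 3, 5, 6, 7, 9, 10, 11, 13, 14, 15, 16}
(A ∪ B)' = U \ (A ∪ B) = {1, 4, 8, 12, 17}
A' = {1, 4, 8, 12, 17}, B' = {1, 2, 3, 4, 5, 6, 7, 8, 9, 11, 12, 14, 17}
Claimed RHS: A' ∩ B' = {1, 4, 8, 12, 17}
Identity is VALID: LHS = RHS = {1, 4, 8, 12, 17} ✓

Identity is valid. (A ∪ B)' = A' ∩ B' = {1, 4, 8, 12, 17}


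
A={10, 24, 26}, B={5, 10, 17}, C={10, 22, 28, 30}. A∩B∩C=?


A ∩ B = {10}
(A ∩ B) ∩ C = {10}

A ∩ B ∩ C = {10}


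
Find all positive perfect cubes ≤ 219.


Checking each candidate:
Condition: positive perfect cubes ≤ 219
Result = {1, 8, 27, 64, 125, 216}

{1, 8, 27, 64, 125, 216}


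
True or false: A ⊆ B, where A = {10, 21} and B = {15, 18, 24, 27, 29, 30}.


A ⊆ B means every element of A is in B.
Elements in A not in B: {10, 21}
So A ⊄ B.

No, A ⊄ B


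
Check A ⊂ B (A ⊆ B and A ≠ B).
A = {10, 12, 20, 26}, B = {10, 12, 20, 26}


A ⊂ B requires: A ⊆ B AND A ≠ B.
A ⊆ B? Yes
A = B? Yes
A = B, so A is not a PROPER subset.

No, A is not a proper subset of B


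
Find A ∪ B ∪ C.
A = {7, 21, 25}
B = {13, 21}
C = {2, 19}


A ∪ B = {7, 13, 21, 25}
(A ∪ B) ∪ C = {2, 7, 13, 19, 21, 25}

A ∪ B ∪ C = {2, 7, 13, 19, 21, 25}


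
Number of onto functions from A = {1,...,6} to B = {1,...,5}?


n = |A| = 6, k = |B| = 5. Surjections via inclusion-exclusion:
S(n,k) = Σ(-1)^i × C(k,i) × (k-i)^n, i=0 to k
i=0: (-1)^0×C(5,0)×5^6 = 15625
i=1: (-1)^1×C(5,1)×4^6 = -20480
i=2: (-1)^2×C(5,2)×3^6 = 7290
i=3: (-1)^3×C(5,3)×2^6 = -640
i=4: (-1)^4×C(5,4)×1^6 = 5
i=5: (-1)^5×C(5,5)×0^6 = 0
Total = 1800

Number of surjections = 1800


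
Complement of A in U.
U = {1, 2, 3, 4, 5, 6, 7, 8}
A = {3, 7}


Aᶜ = U \ A = elements in U but not in A
U = {1, 2, 3, 4, 5, 6, 7, 8}
A = {3, 7}
Aᶜ = {1, 2, 4, 5, 6, 8}

Aᶜ = {1, 2, 4, 5, 6, 8}


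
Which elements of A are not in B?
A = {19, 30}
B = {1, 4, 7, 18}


A \ B = elements in A but not in B
A = {19, 30}
B = {1, 4, 7, 18}
Remove from A any elements in B
A \ B = {19, 30}

A \ B = {19, 30}


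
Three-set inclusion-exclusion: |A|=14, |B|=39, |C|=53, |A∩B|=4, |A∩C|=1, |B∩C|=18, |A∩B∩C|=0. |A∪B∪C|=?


|A∪B∪C| = |A|+|B|+|C| - |A∩B|-|A∩C|-|B∩C| + |A∩B∩C|
= 14+39+53 - 4-1-18 + 0
= 106 - 23 + 0
= 83

|A ∪ B ∪ C| = 83


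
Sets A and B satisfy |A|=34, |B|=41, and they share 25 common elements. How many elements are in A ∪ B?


|A ∪ B| = |A| + |B| - |A ∩ B|
= 34 + 41 - 25
= 50

|A ∪ B| = 50


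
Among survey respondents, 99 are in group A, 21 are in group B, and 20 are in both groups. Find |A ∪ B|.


|A ∪ B| = |A| + |B| - |A ∩ B|
= 99 + 21 - 20
= 100

|A ∪ B| = 100


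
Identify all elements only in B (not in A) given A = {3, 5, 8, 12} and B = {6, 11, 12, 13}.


A = {3, 5, 8, 12}
B = {6, 11, 12, 13}
Region: only in B (not in A)
Elements: {6, 11, 13}

Elements only in B (not in A): {6, 11, 13}


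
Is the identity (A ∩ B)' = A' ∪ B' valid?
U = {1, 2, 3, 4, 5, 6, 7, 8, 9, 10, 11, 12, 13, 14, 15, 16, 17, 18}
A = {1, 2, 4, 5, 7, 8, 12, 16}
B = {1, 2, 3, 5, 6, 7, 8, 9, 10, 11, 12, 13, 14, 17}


LHS: A ∩ B = {1, 2, 5, 7, 8, 12}
(A ∩ B)' = U \ (A ∩ B) = {3, 4, 6, 9, 10, 11, 13, 14, 15, 16, 17, 18}
A' = {3, 6, 9, 10, 11, 13, 14, 15, 17, 18}, B' = {4, 15, 16, 18}
Claimed RHS: A' ∪ B' = {3, 4, 6, 9, 10, 11, 13, 14, 15, 16, 17, 18}
Identity is VALID: LHS = RHS = {3, 4, 6, 9, 10, 11, 13, 14, 15, 16, 17, 18} ✓

Identity is valid. (A ∩ B)' = A' ∪ B' = {3, 4, 6, 9, 10, 11, 13, 14, 15, 16, 17, 18}


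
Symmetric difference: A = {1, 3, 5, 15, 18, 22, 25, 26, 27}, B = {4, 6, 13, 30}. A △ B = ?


A △ B = (A \ B) ∪ (B \ A) = elements in exactly one of A or B
A \ B = {1, 3, 5, 15, 18, 22, 25, 26, 27}
B \ A = {4, 6, 13, 30}
A △ B = {1, 3, 4, 5, 6, 13, 15, 18, 22, 25, 26, 27, 30}

A △ B = {1, 3, 4, 5, 6, 13, 15, 18, 22, 25, 26, 27, 30}


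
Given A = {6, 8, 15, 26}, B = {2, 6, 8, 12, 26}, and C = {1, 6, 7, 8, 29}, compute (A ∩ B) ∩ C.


A ∩ B = {6, 8, 26}
(A ∩ B) ∩ C = {6, 8}

A ∩ B ∩ C = {6, 8}


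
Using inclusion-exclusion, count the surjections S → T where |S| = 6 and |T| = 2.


n = |S| = 6, k = |T| = 2. Surjections via inclusion-exclusion:
S(n,k) = Σ(-1)^i × C(k,i) × (k-i)^n, i=0 to k
i=0: (-1)^0×C(2,0)×2^6 = 64
i=1: (-1)^1×C(2,1)×1^6 = -2
i=2: (-1)^2×C(2,2)×0^6 = 0
Total = 62

Number of surjections = 62


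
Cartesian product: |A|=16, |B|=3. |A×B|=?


|A × B| = |A| × |B|
= 16 × 3
= 48

|A × B| = 48


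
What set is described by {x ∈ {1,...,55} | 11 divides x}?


Checking each candidate:
Condition: multiples of 11 in {1,...,55}
Result = {11, 22, 33, 44, 55}

{11, 22, 33, 44, 55}


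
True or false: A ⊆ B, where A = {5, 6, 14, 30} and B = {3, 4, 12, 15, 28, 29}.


A ⊆ B means every element of A is in B.
Elements in A not in B: {5, 6, 14, 30}
So A ⊄ B.

No, A ⊄ B


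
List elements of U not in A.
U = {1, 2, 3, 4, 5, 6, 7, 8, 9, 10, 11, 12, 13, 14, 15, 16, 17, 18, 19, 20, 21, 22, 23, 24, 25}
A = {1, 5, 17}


Aᶜ = U \ A = elements in U but not in A
U = {1, 2, 3, 4, 5, 6, 7, 8, 9, 10, 11, 12, 13, 14, 15, 16, 17, 18, 19, 20, 21, 22, 23, 24, 25}
A = {1, 5, 17}
Aᶜ = {2, 3, 4, 6, 7, 8, 9, 10, 11, 12, 13, 14, 15, 16, 18, 19, 20, 21, 22, 23, 24, 25}

Aᶜ = {2, 3, 4, 6, 7, 8, 9, 10, 11, 12, 13, 14, 15, 16, 18, 19, 20, 21, 22, 23, 24, 25}


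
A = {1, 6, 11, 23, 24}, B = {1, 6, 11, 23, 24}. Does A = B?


Two sets are equal iff they have exactly the same elements.
A = {1, 6, 11, 23, 24}
B = {1, 6, 11, 23, 24}
Same elements → A = B

Yes, A = B


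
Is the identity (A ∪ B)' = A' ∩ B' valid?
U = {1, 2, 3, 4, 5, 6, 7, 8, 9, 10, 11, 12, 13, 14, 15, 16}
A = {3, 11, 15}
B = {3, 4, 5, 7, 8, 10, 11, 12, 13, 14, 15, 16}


LHS: A ∪ B = {3, 4, 5, 7, 8, 10, 11, 12, 13, 14, 15, 16}
(A ∪ B)' = U \ (A ∪ B) = {1, 2, 6, 9}
A' = {1, 2, 4, 5, 6, 7, 8, 9, 10, 12, 13, 14, 16}, B' = {1, 2, 6, 9}
Claimed RHS: A' ∩ B' = {1, 2, 6, 9}
Identity is VALID: LHS = RHS = {1, 2, 6, 9} ✓

Identity is valid. (A ∪ B)' = A' ∩ B' = {1, 2, 6, 9}


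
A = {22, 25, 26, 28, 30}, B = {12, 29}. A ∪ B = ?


A ∪ B = all elements in A or B (or both)
A = {22, 25, 26, 28, 30}
B = {12, 29}
A ∪ B = {12, 22, 25, 26, 28, 29, 30}

A ∪ B = {12, 22, 25, 26, 28, 29, 30}


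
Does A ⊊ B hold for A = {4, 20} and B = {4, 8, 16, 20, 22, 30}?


A ⊂ B requires: A ⊆ B AND A ≠ B.
A ⊆ B? Yes
A = B? No
A ⊂ B: Yes (A is a proper subset of B)

Yes, A ⊂ B


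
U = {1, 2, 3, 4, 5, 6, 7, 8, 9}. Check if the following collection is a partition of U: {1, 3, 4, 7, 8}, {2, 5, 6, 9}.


A partition requires: (1) non-empty parts, (2) pairwise disjoint, (3) union = U
Parts: {1, 3, 4, 7, 8}, {2, 5, 6, 9}
Union of parts: {1, 2, 3, 4, 5, 6, 7, 8, 9}
U = {1, 2, 3, 4, 5, 6, 7, 8, 9}
All non-empty? True
Pairwise disjoint? True
Covers U? True

Yes, valid partition


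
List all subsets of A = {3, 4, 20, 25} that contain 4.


A subset of A contains 4 iff the remaining 3 elements form any subset of A \ {4}.
Count: 2^(n-1) = 2^3 = 8
Subsets containing 4: {4}, {3, 4}, {4, 20}, {4, 25}, {3, 4, 20}, {3, 4, 25}, {4, 20, 25}, {3, 4, 20, 25}

Subsets containing 4 (8 total): {4}, {3, 4}, {4, 20}, {4, 25}, {3, 4, 20}, {3, 4, 25}, {4, 20, 25}, {3, 4, 20, 25}


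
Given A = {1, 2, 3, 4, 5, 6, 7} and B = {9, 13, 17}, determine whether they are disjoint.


Disjoint means A ∩ B = ∅.
A ∩ B = ∅
A ∩ B = ∅, so A and B are disjoint.

Yes, A and B are disjoint


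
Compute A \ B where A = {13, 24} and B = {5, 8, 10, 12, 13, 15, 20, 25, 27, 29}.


A \ B = elements in A but not in B
A = {13, 24}
B = {5, 8, 10, 12, 13, 15, 20, 25, 27, 29}
Remove from A any elements in B
A \ B = {24}

A \ B = {24}


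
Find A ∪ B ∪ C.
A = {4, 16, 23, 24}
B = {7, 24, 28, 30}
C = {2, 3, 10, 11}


A ∪ B = {4, 7, 16, 23, 24, 28, 30}
(A ∪ B) ∪ C = {2, 3, 4, 7, 10, 11, 16, 23, 24, 28, 30}

A ∪ B ∪ C = {2, 3, 4, 7, 10, 11, 16, 23, 24, 28, 30}


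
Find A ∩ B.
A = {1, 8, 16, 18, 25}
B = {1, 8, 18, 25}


A ∩ B = elements in both A and B
A = {1, 8, 16, 18, 25}
B = {1, 8, 18, 25}
A ∩ B = {1, 8, 18, 25}

A ∩ B = {1, 8, 18, 25}


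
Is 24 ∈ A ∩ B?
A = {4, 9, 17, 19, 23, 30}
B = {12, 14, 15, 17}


A = {4, 9, 17, 19, 23, 30}, B = {12, 14, 15, 17}
A ∩ B = elements in both A and B
A ∩ B = {17}
Checking if 24 ∈ A ∩ B
24 is not in A ∩ B → False

24 ∉ A ∩ B


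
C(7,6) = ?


C(n,k) = n! / (k!(n-k)!)
C(7,6) = 7! / (6!1!)
= 7

C(7,6) = 7


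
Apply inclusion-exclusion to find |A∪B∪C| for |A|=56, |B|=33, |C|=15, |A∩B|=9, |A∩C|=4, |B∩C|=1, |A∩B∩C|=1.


|A∪B∪C| = |A|+|B|+|C| - |A∩B|-|A∩C|-|B∩C| + |A∩B∩C|
= 56+33+15 - 9-4-1 + 1
= 104 - 14 + 1
= 91

|A ∪ B ∪ C| = 91


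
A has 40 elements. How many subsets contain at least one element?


Total subsets = 2^n = 2^40 = 1099511627776
Non-empty subsets exclude the empty set: 2^n - 1
= 1099511627776 - 1
= 1099511627775

Number of non-empty subsets = 1099511627775


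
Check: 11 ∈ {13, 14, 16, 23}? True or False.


A = {13, 14, 16, 23}
Checking if 11 is in A
11 is not in A → False

11 ∉ A


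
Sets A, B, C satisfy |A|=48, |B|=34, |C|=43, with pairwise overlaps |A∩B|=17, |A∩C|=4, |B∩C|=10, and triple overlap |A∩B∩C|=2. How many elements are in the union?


|A∪B∪C| = |A|+|B|+|C| - |A∩B|-|A∩C|-|B∩C| + |A∩B∩C|
= 48+34+43 - 17-4-10 + 2
= 125 - 31 + 2
= 96

|A ∪ B ∪ C| = 96


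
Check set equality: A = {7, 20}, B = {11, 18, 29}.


Two sets are equal iff they have exactly the same elements.
A = {7, 20}
B = {11, 18, 29}
Differences: {7, 11, 18, 20, 29}
A ≠ B

No, A ≠ B


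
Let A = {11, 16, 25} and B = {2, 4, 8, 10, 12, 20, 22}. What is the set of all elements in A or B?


A ∪ B = all elements in A or B (or both)
A = {11, 16, 25}
B = {2, 4, 8, 10, 12, 20, 22}
A ∪ B = {2, 4, 8, 10, 11, 12, 16, 20, 22, 25}

A ∪ B = {2, 4, 8, 10, 11, 12, 16, 20, 22, 25}


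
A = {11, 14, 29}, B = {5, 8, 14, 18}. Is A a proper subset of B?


A ⊂ B requires: A ⊆ B AND A ≠ B.
A ⊆ B? No
A ⊄ B, so A is not a proper subset.

No, A is not a proper subset of B


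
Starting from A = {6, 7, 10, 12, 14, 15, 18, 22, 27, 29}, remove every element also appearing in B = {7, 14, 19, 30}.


A \ B = elements in A but not in B
A = {6, 7, 10, 12, 14, 15, 18, 22, 27, 29}
B = {7, 14, 19, 30}
Remove from A any elements in B
A \ B = {6, 10, 12, 15, 18, 22, 27, 29}

A \ B = {6, 10, 12, 15, 18, 22, 27, 29}


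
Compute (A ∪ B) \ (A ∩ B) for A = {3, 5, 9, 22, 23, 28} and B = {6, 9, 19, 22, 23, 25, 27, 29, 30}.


A △ B = (A \ B) ∪ (B \ A) = elements in exactly one of A or B
A \ B = {3, 5, 28}
B \ A = {6, 19, 25, 27, 29, 30}
A △ B = {3, 5, 6, 19, 25, 27, 28, 29, 30}

A △ B = {3, 5, 6, 19, 25, 27, 28, 29, 30}


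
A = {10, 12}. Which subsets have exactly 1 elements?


|A| = 2, so A has C(2,1) = 2 subsets of size 1.
Enumerate by choosing 1 elements from A at a time:
{10}, {12}

1-element subsets (2 total): {10}, {12}


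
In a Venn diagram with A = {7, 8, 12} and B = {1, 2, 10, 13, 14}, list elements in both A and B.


A = {7, 8, 12}
B = {1, 2, 10, 13, 14}
Region: in both A and B
Elements: ∅

Elements in both A and B: ∅


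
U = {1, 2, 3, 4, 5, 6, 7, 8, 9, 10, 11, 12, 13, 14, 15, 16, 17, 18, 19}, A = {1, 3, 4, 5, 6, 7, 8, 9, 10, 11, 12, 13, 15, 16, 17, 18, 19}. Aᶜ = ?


Aᶜ = U \ A = elements in U but not in A
U = {1, 2, 3, 4, 5, 6, 7, 8, 9, 10, 11, 12, 13, 14, 15, 16, 17, 18, 19}
A = {1, 3, 4, 5, 6, 7, 8, 9, 10, 11, 12, 13, 15, 16, 17, 18, 19}
Aᶜ = {2, 14}

Aᶜ = {2, 14}


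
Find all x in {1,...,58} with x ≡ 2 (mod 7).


Checking each candidate:
Condition: x in {1,...,58} with x ≡ 2 (mod 7)
Result = {2, 9, 16, 23, 30, 37, 44, 51, 58}

{2, 9, 16, 23, 30, 37, 44, 51, 58}


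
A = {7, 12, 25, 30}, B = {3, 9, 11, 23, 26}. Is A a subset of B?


A ⊆ B means every element of A is in B.
Elements in A not in B: {7, 12, 25, 30}
So A ⊄ B.

No, A ⊄ B


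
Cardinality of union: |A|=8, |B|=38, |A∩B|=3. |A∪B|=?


|A ∪ B| = |A| + |B| - |A ∩ B|
= 8 + 38 - 3
= 43

|A ∪ B| = 43


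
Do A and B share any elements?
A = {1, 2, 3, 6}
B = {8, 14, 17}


Disjoint means A ∩ B = ∅.
A ∩ B = ∅
A ∩ B = ∅, so A and B are disjoint.

No — A and B share no elements (A ∩ B = ∅), so they are disjoint


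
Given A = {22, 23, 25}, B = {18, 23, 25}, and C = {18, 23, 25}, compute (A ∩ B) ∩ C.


A ∩ B = {23, 25}
(A ∩ B) ∩ C = {23, 25}

A ∩ B ∩ C = {23, 25}


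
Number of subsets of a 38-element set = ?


Number of subsets = 2^n
= 2^38
= 274877906944

|P(A)| = 274877906944


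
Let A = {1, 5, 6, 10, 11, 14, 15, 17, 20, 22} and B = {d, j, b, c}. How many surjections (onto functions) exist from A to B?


n = |A| = 10, k = |B| = 4. Surjections via inclusion-exclusion:
S(n,k) = Σ(-1)^i × C(k,i) × (k-i)^n, i=0 to k
i=0: (-1)^0×C(4,0)×4^10 = 1048576
i=1: (-1)^1×C(4,1)×3^10 = -236196
i=2: (-1)^2×C(4,2)×2^10 = 6144
i=3: (-1)^3×C(4,3)×1^10 = -4
i=4: (-1)^4×C(4,4)×0^10 = 0
Total = 818520

Number of surjections = 818520


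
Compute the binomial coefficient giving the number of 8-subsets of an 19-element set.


C(n,k) = n! / (k!(n-k)!)
C(19,8) = 19! / (8!11!)
= 75582

C(19,8) = 75582


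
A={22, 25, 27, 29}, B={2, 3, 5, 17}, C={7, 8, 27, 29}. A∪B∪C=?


A ∪ B = {2, 3, 5, 17, 22, 25, 27, 29}
(A ∪ B) ∪ C = {2, 3, 5, 7, 8, 17, 22, 25, 27, 29}

A ∪ B ∪ C = {2, 3, 5, 7, 8, 17, 22, 25, 27, 29}


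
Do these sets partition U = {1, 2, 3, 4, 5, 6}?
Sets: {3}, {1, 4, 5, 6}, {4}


A partition requires: (1) non-empty parts, (2) pairwise disjoint, (3) union = U
Parts: {3}, {1, 4, 5, 6}, {4}
Union of parts: {1, 3, 4, 5, 6}
U = {1, 2, 3, 4, 5, 6}
All non-empty? True
Pairwise disjoint? False
Covers U? False

No, not a valid partition


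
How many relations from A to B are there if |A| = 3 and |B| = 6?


A relation from A to B is any subset of A × B.
|A × B| = 3 × 6 = 18
# relations = 2^|A × B| = 2^18 = 262144

Number of relations = 262144


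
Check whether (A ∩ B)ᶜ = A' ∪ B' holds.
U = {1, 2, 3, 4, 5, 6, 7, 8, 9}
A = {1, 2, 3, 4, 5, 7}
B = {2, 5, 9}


LHS: A ∩ B = {2, 5}
(A ∩ B)' = U \ (A ∩ B) = {1, 3, 4, 6, 7, 8, 9}
A' = {6, 8, 9}, B' = {1, 3, 4, 6, 7, 8}
Claimed RHS: A' ∪ B' = {1, 3, 4, 6, 7, 8, 9}
Identity is VALID: LHS = RHS = {1, 3, 4, 6, 7, 8, 9} ✓

Identity is valid. (A ∩ B)' = A' ∪ B' = {1, 3, 4, 6, 7, 8, 9}


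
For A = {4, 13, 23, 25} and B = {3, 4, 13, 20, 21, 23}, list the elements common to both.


A ∩ B = elements in both A and B
A = {4, 13, 23, 25}
B = {3, 4, 13, 20, 21, 23}
A ∩ B = {4, 13, 23}

A ∩ B = {4, 13, 23}


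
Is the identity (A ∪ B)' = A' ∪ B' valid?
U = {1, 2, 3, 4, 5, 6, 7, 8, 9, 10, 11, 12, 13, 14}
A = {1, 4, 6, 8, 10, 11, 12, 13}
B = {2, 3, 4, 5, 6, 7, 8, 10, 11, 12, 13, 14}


LHS: A ∪ B = {1, 2, 3, 4, 5, 6, 7, 8, 10, 11, 12, 13, 14}
(A ∪ B)' = U \ (A ∪ B) = {9}
A' = {2, 3, 5, 7, 9, 14}, B' = {1, 9}
Claimed RHS: A' ∪ B' = {1, 2, 3, 5, 7, 9, 14}
Identity is INVALID: LHS = {9} but the RHS claimed here equals {1, 2, 3, 5, 7, 9, 14}. The correct form is (A ∪ B)' = A' ∩ B'.

Identity is invalid: (A ∪ B)' = {9} but A' ∪ B' = {1, 2, 3, 5, 7, 9, 14}. The correct De Morgan law is (A ∪ B)' = A' ∩ B'.


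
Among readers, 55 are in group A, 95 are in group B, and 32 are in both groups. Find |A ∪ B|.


|A ∪ B| = |A| + |B| - |A ∩ B|
= 55 + 95 - 32
= 118

|A ∪ B| = 118


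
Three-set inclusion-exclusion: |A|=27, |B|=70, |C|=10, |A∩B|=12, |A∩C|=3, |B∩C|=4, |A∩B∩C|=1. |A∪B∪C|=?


|A∪B∪C| = |A|+|B|+|C| - |A∩B|-|A∩C|-|B∩C| + |A∩B∩C|
= 27+70+10 - 12-3-4 + 1
= 107 - 19 + 1
= 89

|A ∪ B ∪ C| = 89


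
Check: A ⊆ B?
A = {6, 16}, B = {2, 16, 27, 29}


A ⊆ B means every element of A is in B.
Elements in A not in B: {6}
So A ⊄ B.

No, A ⊄ B
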